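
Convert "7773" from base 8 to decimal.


Input: "7773" in base 8
Positional expansion:
  Digit '7' (value 7) x 8^3 = 3584
  Digit '7' (value 7) x 8^2 = 448
  Digit '7' (value 7) x 8^1 = 56
  Digit '3' (value 3) x 8^0 = 3
Sum = 4091

4091


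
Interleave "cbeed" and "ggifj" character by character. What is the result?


Interleaving "cbeed" and "ggifj":
  Position 0: 'c' from first, 'g' from second => "cg"
  Position 1: 'b' from first, 'g' from second => "bg"
  Position 2: 'e' from first, 'i' from second => "ei"
  Position 3: 'e' from first, 'f' from second => "ef"
  Position 4: 'd' from first, 'j' from second => "dj"
Result: cgbgeiefdj

cgbgeiefdj


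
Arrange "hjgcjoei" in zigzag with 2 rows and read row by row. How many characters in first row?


Zigzag "hjgcjoei" into 2 rows:
Placing characters:
  'h' => row 0
  'j' => row 1
  'g' => row 0
  'c' => row 1
  'j' => row 0
  'o' => row 1
  'e' => row 0
  'i' => row 1
Rows:
  Row 0: "hgje"
  Row 1: "jcoi"
First row length: 4

4


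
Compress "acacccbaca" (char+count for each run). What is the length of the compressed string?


Input: acacccbaca
Runs:
  'a' x 1 => "a1"
  'c' x 1 => "c1"
  'a' x 1 => "a1"
  'c' x 3 => "c3"
  'b' x 1 => "b1"
  'a' x 1 => "a1"
  'c' x 1 => "c1"
  'a' x 1 => "a1"
Compressed: "a1c1a1c3b1a1c1a1"
Compressed length: 16

16


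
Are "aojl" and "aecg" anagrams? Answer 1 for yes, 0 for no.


Strings: "aojl", "aecg"
Sorted first:  ajlo
Sorted second: aceg
Differ at position 1: 'j' vs 'c' => not anagrams

0


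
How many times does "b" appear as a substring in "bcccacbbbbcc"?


Searching for "b" in "bcccacbbbbcc"
Scanning each position:
  Position 0: "b" => MATCH
  Position 1: "c" => no
  Position 2: "c" => no
  Position 3: "c" => no
  Position 4: "a" => no
  Position 5: "c" => no
  Position 6: "b" => MATCH
  Position 7: "b" => MATCH
  Position 8: "b" => MATCH
  Position 9: "b" => MATCH
  Position 10: "c" => no
  Position 11: "c" => no
Total occurrences: 5

5


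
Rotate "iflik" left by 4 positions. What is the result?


Input: "iflik", rotate left by 4
First 4 characters: "ifli"
Remaining characters: "k"
Concatenate remaining + first: "k" + "ifli" = "kifli"

kifli


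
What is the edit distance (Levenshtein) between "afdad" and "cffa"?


Computing edit distance: "afdad" -> "cffa"
DP table:
           c    f    f    a
      0    1    2    3    4
  a   1    1    2    3    3
  f   2    2    1    2    3
  d   3    3    2    2    3
  a   4    4    3    3    2
  d   5    5    4    4    3
Edit distance = dp[5][4] = 3

3


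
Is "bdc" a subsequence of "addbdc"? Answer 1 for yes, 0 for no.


Check if "bdc" is a subsequence of "addbdc"
Greedy scan:
  Position 0 ('a'): no match needed
  Position 1 ('d'): no match needed
  Position 2 ('d'): no match needed
  Position 3 ('b'): matches sub[0] = 'b'
  Position 4 ('d'): matches sub[1] = 'd'
  Position 5 ('c'): matches sub[2] = 'c'
All 3 characters matched => is a subsequence

1


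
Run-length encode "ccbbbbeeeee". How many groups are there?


Input: ccbbbbeeeee
Scanning for consecutive runs:
  Group 1: 'c' x 2 (positions 0-1)
  Group 2: 'b' x 4 (positions 2-5)
  Group 3: 'e' x 5 (positions 6-10)
Total groups: 3

3


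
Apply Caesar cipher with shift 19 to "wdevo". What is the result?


Caesar cipher: shift "wdevo" by 19
  'w' (pos 22) + 19 = pos 15 = 'p'
  'd' (pos 3) + 19 = pos 22 = 'w'
  'e' (pos 4) + 19 = pos 23 = 'x'
  'v' (pos 21) + 19 = pos 14 = 'o'
  'o' (pos 14) + 19 = pos 7 = 'h'
Result: pwxoh

pwxoh


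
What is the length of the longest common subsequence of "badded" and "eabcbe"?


LCS of "badded" and "eabcbe"
DP table:
           e    a    b    c    b    e
      0    0    0    0    0    0    0
  b   0    0    0    1    1    1    1
  a   0    0    1    1    1    1    1
  d   0    0    1    1    1    1    1
  d   0    0    1    1    1    1    1
  e   0    1    1    1    1    1    2
  d   0    1    1    1    1    1    2
LCS length = dp[6][6] = 2

2


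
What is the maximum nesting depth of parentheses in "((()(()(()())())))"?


Input: "((()(()(()())())))"
Tracking depth:
  Position 0 '(': depth becomes 1
  Position 1 '(': depth becomes 2
  Position 2 '(': depth becomes 3
  Position 3 ')': depth becomes 2
  Position 4 '(': depth becomes 3
  Position 5 '(': depth becomes 4
  Position 6 ')': depth becomes 3
  Position 7 '(': depth becomes 4
  Position 8 '(': depth becomes 5
  Position 9 ')': depth becomes 4
  Position 10 '(': depth becomes 5
  Position 11 ')': depth becomes 4
  Position 12 ')': depth becomes 3
  Position 13 '(': depth becomes 4
  Position 14 ')': depth becomes 3
  Position 15 ')': depth becomes 2
  Position 16 ')': depth becomes 1
  Position 17 ')': depth becomes 0
Maximum depth reached: 5

5


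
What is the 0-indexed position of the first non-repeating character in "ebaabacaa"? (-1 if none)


Input: ebaabacaa
Character frequencies:
  'a': 5
  'b': 2
  'c': 1
  'e': 1
Scanning left to right for freq == 1:
  Position 0 ('e'): unique! => answer = 0

0


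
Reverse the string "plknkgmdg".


Input: plknkgmdg
Reading characters right to left:
  Position 8: 'g'
  Position 7: 'd'
  Position 6: 'm'
  Position 5: 'g'
  Position 4: 'k'
  Position 3: 'n'
  Position 2: 'k'
  Position 1: 'l'
  Position 0: 'p'
Reversed: gdmgknklp

gdmgknklp


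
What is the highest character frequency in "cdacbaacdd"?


Input: cdacbaacdd
Character counts:
  'a': 3
  'b': 1
  'c': 3
  'd': 3
Maximum frequency: 3

3


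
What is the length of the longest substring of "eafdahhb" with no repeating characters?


Input: "eafdahhb"
Sliding window (track last position of each char):
  Position 0 ('e'): window [0,0] length 1 -- new best
  Position 1 ('a'): window [0,1] length 2 -- new best
  Position 2 ('f'): window [0,2] length 3 -- new best
  Position 3 ('d'): window [0,3] length 4 -- new best
  Position 4 ('a'): repeat (last at 1), move window start to 2
  Position 4 ('a'): window [2,4] length 3
  Position 5 ('h'): window [2,5] length 4
  Position 6 ('h'): repeat (last at 5), move window start to 6
  Position 6 ('h'): window [6,6] length 1
  Position 7 ('b'): window [6,7] length 2
Longest substring with no repeats: "eafd" with length 4

4


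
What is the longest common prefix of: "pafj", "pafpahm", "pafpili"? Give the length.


Words: pafj, pafpahm, pafpili
  Position 0: all 'p' => match
  Position 1: all 'a' => match
  Position 2: all 'f' => match
  Position 3: ('j', 'p', 'p') => mismatch, stop
LCP = "paf" (length 3)

3


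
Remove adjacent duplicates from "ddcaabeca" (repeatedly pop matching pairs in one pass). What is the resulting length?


Input: ddcaabeca
Stack-based adjacent duplicate removal:
  Read 'd': push. Stack: d
  Read 'd': matches stack top 'd' => pop. Stack: (empty)
  Read 'c': push. Stack: c
  Read 'a': push. Stack: ca
  Read 'a': matches stack top 'a' => pop. Stack: c
  Read 'b': push. Stack: cb
  Read 'e': push. Stack: cbe
  Read 'c': push. Stack: cbec
  Read 'a': push. Stack: cbeca
Final stack: "cbeca" (length 5)

5


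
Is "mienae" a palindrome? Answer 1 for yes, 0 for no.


Input: mienae
Reversed: eaneim
  Compare pos 0 ('m') with pos 5 ('e'): MISMATCH
  Compare pos 1 ('i') with pos 4 ('a'): MISMATCH
  Compare pos 2 ('e') with pos 3 ('n'): MISMATCH
Result: not a palindrome

0


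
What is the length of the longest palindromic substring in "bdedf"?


Input: "bdedf"
Checking substrings for palindromes:
  [1:4] "ded" (len 3) => palindrome
Longest palindromic substring: "ded" with length 3

3


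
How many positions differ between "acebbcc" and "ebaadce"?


Comparing "acebbcc" and "ebaadce" position by position:
  Position 0: 'a' vs 'e' => DIFFER
  Position 1: 'c' vs 'b' => DIFFER
  Position 2: 'e' vs 'a' => DIFFER
  Position 3: 'b' vs 'a' => DIFFER
  Position 4: 'b' vs 'd' => DIFFER
  Position 5: 'c' vs 'c' => same
  Position 6: 'c' vs 'e' => DIFFER
Positions that differ: 6

6


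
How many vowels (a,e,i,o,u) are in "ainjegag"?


Input: ainjegag
Checking each character:
  'a' at position 0: vowel (running total: 1)
  'i' at position 1: vowel (running total: 2)
  'n' at position 2: consonant
  'j' at position 3: consonant
  'e' at position 4: vowel (running total: 3)
  'g' at position 5: consonant
  'a' at position 6: vowel (running total: 4)
  'g' at position 7: consonant
Total vowels: 4

4


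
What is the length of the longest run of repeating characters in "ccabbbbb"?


Input: "ccabbbbb"
Scanning for longest run:
  Position 1 ('c'): continues run of 'c', length=2
  Position 2 ('a'): new char, reset run to 1
  Position 3 ('b'): new char, reset run to 1
  Position 4 ('b'): continues run of 'b', length=2
  Position 5 ('b'): continues run of 'b', length=3
  Position 6 ('b'): continues run of 'b', length=4
  Position 7 ('b'): continues run of 'b', length=5
Longest run: 'b' with length 5

5


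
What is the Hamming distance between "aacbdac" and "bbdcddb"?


Comparing "aacbdac" and "bbdcddb" position by position:
  Position 0: 'a' vs 'b' => differ
  Position 1: 'a' vs 'b' => differ
  Position 2: 'c' vs 'd' => differ
  Position 3: 'b' vs 'c' => differ
  Position 4: 'd' vs 'd' => same
  Position 5: 'a' vs 'd' => differ
  Position 6: 'c' vs 'b' => differ
Total differences (Hamming distance): 6

6


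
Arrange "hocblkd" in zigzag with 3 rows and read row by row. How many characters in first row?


Zigzag "hocblkd" into 3 rows:
Placing characters:
  'h' => row 0
  'o' => row 1
  'c' => row 2
  'b' => row 1
  'l' => row 0
  'k' => row 1
  'd' => row 2
Rows:
  Row 0: "hl"
  Row 1: "obk"
  Row 2: "cd"
First row length: 2

2


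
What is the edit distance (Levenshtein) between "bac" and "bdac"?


Computing edit distance: "bac" -> "bdac"
DP table:
           b    d    a    c
      0    1    2    3    4
  b   1    0    1    2    3
  a   2    1    1    1    2
  c   3    2    2    2    1
Edit distance = dp[3][4] = 1

1


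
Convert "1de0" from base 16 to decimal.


Input: "1de0" in base 16
Positional expansion:
  Digit '1' (value 1) x 16^3 = 4096
  Digit 'd' (value 13) x 16^2 = 3328
  Digit 'e' (value 14) x 16^1 = 224
  Digit '0' (value 0) x 16^0 = 0
Sum = 7648

7648


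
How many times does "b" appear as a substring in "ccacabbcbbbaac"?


Searching for "b" in "ccacabbcbbbaac"
Scanning each position:
  Position 0: "c" => no
  Position 1: "c" => no
  Position 2: "a" => no
  Position 3: "c" => no
  Position 4: "a" => no
  Position 5: "b" => MATCH
  Position 6: "b" => MATCH
  Position 7: "c" => no
  Position 8: "b" => MATCH
  Position 9: "b" => MATCH
  Position 10: "b" => MATCH
  Position 11: "a" => no
  Position 12: "a" => no
  Position 13: "c" => no
Total occurrences: 5

5


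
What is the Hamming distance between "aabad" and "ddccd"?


Comparing "aabad" and "ddccd" position by position:
  Position 0: 'a' vs 'd' => differ
  Position 1: 'a' vs 'd' => differ
  Position 2: 'b' vs 'c' => differ
  Position 3: 'a' vs 'c' => differ
  Position 4: 'd' vs 'd' => same
Total differences (Hamming distance): 4

4


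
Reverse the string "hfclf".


Input: hfclf
Reading characters right to left:
  Position 4: 'f'
  Position 3: 'l'
  Position 2: 'c'
  Position 1: 'f'
  Position 0: 'h'
Reversed: flcfh

flcfh


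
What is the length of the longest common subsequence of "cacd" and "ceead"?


LCS of "cacd" and "ceead"
DP table:
           c    e    e    a    d
      0    0    0    0    0    0
  c   0    1    1    1    1    1
  a   0    1    1    1    2    2
  c   0    1    1    1    2    2
  d   0    1    1    1    2    3
LCS length = dp[4][5] = 3

3


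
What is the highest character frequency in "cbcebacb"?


Input: cbcebacb
Character counts:
  'a': 1
  'b': 3
  'c': 3
  'e': 1
Maximum frequency: 3

3


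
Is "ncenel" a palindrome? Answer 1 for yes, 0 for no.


Input: ncenel
Reversed: lenecn
  Compare pos 0 ('n') with pos 5 ('l'): MISMATCH
  Compare pos 1 ('c') with pos 4 ('e'): MISMATCH
  Compare pos 2 ('e') with pos 3 ('n'): MISMATCH
Result: not a palindrome

0


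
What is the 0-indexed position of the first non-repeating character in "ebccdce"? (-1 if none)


Input: ebccdce
Character frequencies:
  'b': 1
  'c': 3
  'd': 1
  'e': 2
Scanning left to right for freq == 1:
  Position 0 ('e'): freq=2, skip
  Position 1 ('b'): unique! => answer = 1

1


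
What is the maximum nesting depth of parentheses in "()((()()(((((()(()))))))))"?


Input: "()((()()(((((()(()))))))))"
Tracking depth:
  Position 0 '(': depth becomes 1
  Position 1 ')': depth becomes 0
  Position 2 '(': depth becomes 1
  Position 3 '(': depth becomes 2
  Position 4 '(': depth becomes 3
  Position 5 ')': depth becomes 2
  Position 6 '(': depth becomes 3
  Position 7 ')': depth becomes 2
  Position 8 '(': depth becomes 3
  Position 9 '(': depth becomes 4
  Position 10 '(': depth becomes 5
  Position 11 '(': depth becomes 6
  Position 12 '(': depth becomes 7
  Position 13 '(': depth becomes 8
  Position 14 ')': depth becomes 7
  Position 15 '(': depth becomes 8
  Position 16 '(': depth becomes 9
  Position 17 ')': depth becomes 8
  Position 18 ')': depth becomes 7
  Position 19 ')': depth becomes 6
  Position 20 ')': depth becomes 5
  Position 21 ')': depth becomes 4
  Position 22 ')': depth becomes 3
  Position 23 ')': depth becomes 2
  Position 24 ')': depth becomes 1
  Position 25 ')': depth becomes 0
Maximum depth reached: 9

9


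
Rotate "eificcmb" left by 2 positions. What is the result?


Input: "eificcmb", rotate left by 2
First 2 characters: "ei"
Remaining characters: "ficcmb"
Concatenate remaining + first: "ficcmb" + "ei" = "ficcmbei"

ficcmbei


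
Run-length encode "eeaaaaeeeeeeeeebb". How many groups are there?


Input: eeaaaaeeeeeeeeebb
Scanning for consecutive runs:
  Group 1: 'e' x 2 (positions 0-1)
  Group 2: 'a' x 4 (positions 2-5)
  Group 3: 'e' x 9 (positions 6-14)
  Group 4: 'b' x 2 (positions 15-16)
Total groups: 4

4


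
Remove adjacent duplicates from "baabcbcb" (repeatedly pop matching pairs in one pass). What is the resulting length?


Input: baabcbcb
Stack-based adjacent duplicate removal:
  Read 'b': push. Stack: b
  Read 'a': push. Stack: ba
  Read 'a': matches stack top 'a' => pop. Stack: b
  Read 'b': matches stack top 'b' => pop. Stack: (empty)
  Read 'c': push. Stack: c
  Read 'b': push. Stack: cb
  Read 'c': push. Stack: cbc
  Read 'b': push. Stack: cbcb
Final stack: "cbcb" (length 4)

4


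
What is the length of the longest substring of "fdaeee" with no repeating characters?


Input: "fdaeee"
Sliding window (track last position of each char):
  Position 0 ('f'): window [0,0] length 1 -- new best
  Position 1 ('d'): window [0,1] length 2 -- new best
  Position 2 ('a'): window [0,2] length 3 -- new best
  Position 3 ('e'): window [0,3] length 4 -- new best
  Position 4 ('e'): repeat (last at 3), move window start to 4
  Position 4 ('e'): window [4,4] length 1
  Position 5 ('e'): repeat (last at 4), move window start to 5
  Position 5 ('e'): window [5,5] length 1
Longest substring with no repeats: "fdae" with length 4

4


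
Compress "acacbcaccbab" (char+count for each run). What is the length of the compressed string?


Input: acacbcaccbab
Runs:
  'a' x 1 => "a1"
  'c' x 1 => "c1"
  'a' x 1 => "a1"
  'c' x 1 => "c1"
  'b' x 1 => "b1"
  'c' x 1 => "c1"
  'a' x 1 => "a1"
  'c' x 2 => "c2"
  'b' x 1 => "b1"
  'a' x 1 => "a1"
  'b' x 1 => "b1"
Compressed: "a1c1a1c1b1c1a1c2b1a1b1"
Compressed length: 22

22


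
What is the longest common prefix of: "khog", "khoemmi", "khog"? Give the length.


Words: khog, khoemmi, khog
  Position 0: all 'k' => match
  Position 1: all 'h' => match
  Position 2: all 'o' => match
  Position 3: ('g', 'e', 'g') => mismatch, stop
LCP = "kho" (length 3)

3


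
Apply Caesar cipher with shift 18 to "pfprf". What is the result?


Caesar cipher: shift "pfprf" by 18
  'p' (pos 15) + 18 = pos 7 = 'h'
  'f' (pos 5) + 18 = pos 23 = 'x'
  'p' (pos 15) + 18 = pos 7 = 'h'
  'r' (pos 17) + 18 = pos 9 = 'j'
  'f' (pos 5) + 18 = pos 23 = 'x'
Result: hxhjx

hxhjx


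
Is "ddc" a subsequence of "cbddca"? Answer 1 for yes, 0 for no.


Check if "ddc" is a subsequence of "cbddca"
Greedy scan:
  Position 0 ('c'): no match needed
  Position 1 ('b'): no match needed
  Position 2 ('d'): matches sub[0] = 'd'
  Position 3 ('d'): matches sub[1] = 'd'
  Position 4 ('c'): matches sub[2] = 'c'
  Position 5 ('a'): no match needed
All 3 characters matched => is a subsequence

1


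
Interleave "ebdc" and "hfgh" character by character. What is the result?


Interleaving "ebdc" and "hfgh":
  Position 0: 'e' from first, 'h' from second => "eh"
  Position 1: 'b' from first, 'f' from second => "bf"
  Position 2: 'd' from first, 'g' from second => "dg"
  Position 3: 'c' from first, 'h' from second => "ch"
Result: ehbfdgch

ehbfdgch


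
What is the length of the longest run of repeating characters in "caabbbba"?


Input: "caabbbba"
Scanning for longest run:
  Position 1 ('a'): new char, reset run to 1
  Position 2 ('a'): continues run of 'a', length=2
  Position 3 ('b'): new char, reset run to 1
  Position 4 ('b'): continues run of 'b', length=2
  Position 5 ('b'): continues run of 'b', length=3
  Position 6 ('b'): continues run of 'b', length=4
  Position 7 ('a'): new char, reset run to 1
Longest run: 'b' with length 4

4


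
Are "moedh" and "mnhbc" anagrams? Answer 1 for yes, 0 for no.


Strings: "moedh", "mnhbc"
Sorted first:  dehmo
Sorted second: bchmn
Differ at position 0: 'd' vs 'b' => not anagrams

0


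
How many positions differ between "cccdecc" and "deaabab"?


Comparing "cccdecc" and "deaabab" position by position:
  Position 0: 'c' vs 'd' => DIFFER
  Position 1: 'c' vs 'e' => DIFFER
  Position 2: 'c' vs 'a' => DIFFER
  Position 3: 'd' vs 'a' => DIFFER
  Position 4: 'e' vs 'b' => DIFFER
  Position 5: 'c' vs 'a' => DIFFER
  Position 6: 'c' vs 'b' => DIFFER
Positions that differ: 7

7


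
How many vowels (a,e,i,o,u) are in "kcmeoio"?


Input: kcmeoio
Checking each character:
  'k' at position 0: consonant
  'c' at position 1: consonant
  'm' at position 2: consonant
  'e' at position 3: vowel (running total: 1)
  'o' at position 4: vowel (running total: 2)
  'i' at position 5: vowel (running total: 3)
  'o' at position 6: vowel (running total: 4)
Total vowels: 4

4


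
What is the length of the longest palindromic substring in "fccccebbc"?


Input: "fccccebbc"
Checking substrings for palindromes:
  [1:5] "cccc" (len 4) => palindrome
  [1:4] "ccc" (len 3) => palindrome
  [2:5] "ccc" (len 3) => palindrome
  [1:3] "cc" (len 2) => palindrome
  [2:4] "cc" (len 2) => palindrome
  [3:5] "cc" (len 2) => palindrome
Longest palindromic substring: "cccc" with length 4

4


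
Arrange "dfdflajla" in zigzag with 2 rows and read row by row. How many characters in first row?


Zigzag "dfdflajla" into 2 rows:
Placing characters:
  'd' => row 0
  'f' => row 1
  'd' => row 0
  'f' => row 1
  'l' => row 0
  'a' => row 1
  'j' => row 0
  'l' => row 1
  'a' => row 0
Rows:
  Row 0: "ddlja"
  Row 1: "ffal"
First row length: 5

5


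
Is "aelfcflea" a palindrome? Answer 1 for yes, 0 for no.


Input: aelfcflea
Reversed: aelfcflea
  Compare pos 0 ('a') with pos 8 ('a'): match
  Compare pos 1 ('e') with pos 7 ('e'): match
  Compare pos 2 ('l') with pos 6 ('l'): match
  Compare pos 3 ('f') with pos 5 ('f'): match
Result: palindrome

1


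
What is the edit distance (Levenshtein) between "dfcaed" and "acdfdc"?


Computing edit distance: "dfcaed" -> "acdfdc"
DP table:
           a    c    d    f    d    c
      0    1    2    3    4    5    6
  d   1    1    2    2    3    4    5
  f   2    2    2    3    2    3    4
  c   3    3    2    3    3    3    3
  a   4    3    3    3    4    4    4
  e   5    4    4    4    4    5    5
  d   6    5    5    4    5    4    5
Edit distance = dp[6][6] = 5

5


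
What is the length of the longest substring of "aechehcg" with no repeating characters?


Input: "aechehcg"
Sliding window (track last position of each char):
  Position 0 ('a'): window [0,0] length 1 -- new best
  Position 1 ('e'): window [0,1] length 2 -- new best
  Position 2 ('c'): window [0,2] length 3 -- new best
  Position 3 ('h'): window [0,3] length 4 -- new best
  Position 4 ('e'): repeat (last at 1), move window start to 2
  Position 4 ('e'): window [2,4] length 3
  Position 5 ('h'): repeat (last at 3), move window start to 4
  Position 5 ('h'): window [4,5] length 2
  Position 6 ('c'): window [4,6] length 3
  Position 7 ('g'): window [4,7] length 4
Longest substring with no repeats: "aech" with length 4

4


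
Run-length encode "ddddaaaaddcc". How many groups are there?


Input: ddddaaaaddcc
Scanning for consecutive runs:
  Group 1: 'd' x 4 (positions 0-3)
  Group 2: 'a' x 4 (positions 4-7)
  Group 3: 'd' x 2 (positions 8-9)
  Group 4: 'c' x 2 (positions 10-11)
Total groups: 4

4


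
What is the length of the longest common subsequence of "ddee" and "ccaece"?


LCS of "ddee" and "ccaece"
DP table:
           c    c    a    e    c    e
      0    0    0    0    0    0    0
  d   0    0    0    0    0    0    0
  d   0    0    0    0    0    0    0
  e   0    0    0    0    1    1    1
  e   0    0    0    0    1    1    2
LCS length = dp[4][6] = 2

2


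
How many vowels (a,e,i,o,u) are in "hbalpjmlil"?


Input: hbalpjmlil
Checking each character:
  'h' at position 0: consonant
  'b' at position 1: consonant
  'a' at position 2: vowel (running total: 1)
  'l' at position 3: consonant
  'p' at position 4: consonant
  'j' at position 5: consonant
  'm' at position 6: consonant
  'l' at position 7: consonant
  'i' at position 8: vowel (running total: 2)
  'l' at position 9: consonant
Total vowels: 2

2


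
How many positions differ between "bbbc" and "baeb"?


Comparing "bbbc" and "baeb" position by position:
  Position 0: 'b' vs 'b' => same
  Position 1: 'b' vs 'a' => DIFFER
  Position 2: 'b' vs 'e' => DIFFER
  Position 3: 'c' vs 'b' => DIFFER
Positions that differ: 3

3


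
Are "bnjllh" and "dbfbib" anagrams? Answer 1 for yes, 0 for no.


Strings: "bnjllh", "dbfbib"
Sorted first:  bhjlln
Sorted second: bbbdfi
Differ at position 1: 'h' vs 'b' => not anagrams

0


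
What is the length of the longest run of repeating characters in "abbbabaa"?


Input: "abbbabaa"
Scanning for longest run:
  Position 1 ('b'): new char, reset run to 1
  Position 2 ('b'): continues run of 'b', length=2
  Position 3 ('b'): continues run of 'b', length=3
  Position 4 ('a'): new char, reset run to 1
  Position 5 ('b'): new char, reset run to 1
  Position 6 ('a'): new char, reset run to 1
  Position 7 ('a'): continues run of 'a', length=2
Longest run: 'b' with length 3

3


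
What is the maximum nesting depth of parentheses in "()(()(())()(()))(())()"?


Input: "()(()(())()(()))(())()"
Tracking depth:
  Position 0 '(': depth becomes 1
  Position 1 ')': depth becomes 0
  Position 2 '(': depth becomes 1
  Position 3 '(': depth becomes 2
  Position 4 ')': depth becomes 1
  Position 5 '(': depth becomes 2
  Position 6 '(': depth becomes 3
  Position 7 ')': depth becomes 2
  Position 8 ')': depth becomes 1
  Position 9 '(': depth becomes 2
  Position 10 ')': depth becomes 1
  Position 11 '(': depth becomes 2
  Position 12 '(': depth becomes 3
  Position 13 ')': depth becomes 2
  Position 14 ')': depth becomes 1
  Position 15 ')': depth becomes 0
  Position 16 '(': depth becomes 1
  Position 17 '(': depth becomes 2
  Position 18 ')': depth becomes 1
  Position 19 ')': depth becomes 0
  Position 20 '(': depth becomes 1
  Position 21 ')': depth becomes 0
Maximum depth reached: 3

3


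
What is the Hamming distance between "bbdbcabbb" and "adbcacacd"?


Comparing "bbdbcabbb" and "adbcacacd" position by position:
  Position 0: 'b' vs 'a' => differ
  Position 1: 'b' vs 'd' => differ
  Position 2: 'd' vs 'b' => differ
  Position 3: 'b' vs 'c' => differ
  Position 4: 'c' vs 'a' => differ
  Position 5: 'a' vs 'c' => differ
  Position 6: 'b' vs 'a' => differ
  Position 7: 'b' vs 'c' => differ
  Position 8: 'b' vs 'd' => differ
Total differences (Hamming distance): 9

9


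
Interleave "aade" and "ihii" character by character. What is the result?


Interleaving "aade" and "ihii":
  Position 0: 'a' from first, 'i' from second => "ai"
  Position 1: 'a' from first, 'h' from second => "ah"
  Position 2: 'd' from first, 'i' from second => "di"
  Position 3: 'e' from first, 'i' from second => "ei"
Result: aiahdiei

aiahdiei


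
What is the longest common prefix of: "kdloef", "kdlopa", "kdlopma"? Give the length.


Words: kdloef, kdlopa, kdlopma
  Position 0: all 'k' => match
  Position 1: all 'd' => match
  Position 2: all 'l' => match
  Position 3: all 'o' => match
  Position 4: ('e', 'p', 'p') => mismatch, stop
LCP = "kdlo" (length 4)

4


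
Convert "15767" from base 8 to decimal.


Input: "15767" in base 8
Positional expansion:
  Digit '1' (value 1) x 8^4 = 4096
  Digit '5' (value 5) x 8^3 = 2560
  Digit '7' (value 7) x 8^2 = 448
  Digit '6' (value 6) x 8^1 = 48
  Digit '7' (value 7) x 8^0 = 7
Sum = 7159

7159


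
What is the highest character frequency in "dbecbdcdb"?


Input: dbecbdcdb
Character counts:
  'b': 3
  'c': 2
  'd': 3
  'e': 1
Maximum frequency: 3

3


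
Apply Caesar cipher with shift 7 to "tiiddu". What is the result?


Caesar cipher: shift "tiiddu" by 7
  't' (pos 19) + 7 = pos 0 = 'a'
  'i' (pos 8) + 7 = pos 15 = 'p'
  'i' (pos 8) + 7 = pos 15 = 'p'
  'd' (pos 3) + 7 = pos 10 = 'k'
  'd' (pos 3) + 7 = pos 10 = 'k'
  'u' (pos 20) + 7 = pos 1 = 'b'
Result: appkkb

appkkb


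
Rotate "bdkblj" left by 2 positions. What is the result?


Input: "bdkblj", rotate left by 2
First 2 characters: "bd"
Remaining characters: "kblj"
Concatenate remaining + first: "kblj" + "bd" = "kbljbd"

kbljbd


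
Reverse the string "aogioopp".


Input: aogioopp
Reading characters right to left:
  Position 7: 'p'
  Position 6: 'p'
  Position 5: 'o'
  Position 4: 'o'
  Position 3: 'i'
  Position 2: 'g'
  Position 1: 'o'
  Position 0: 'a'
Reversed: ppooigoa

ppooigoa


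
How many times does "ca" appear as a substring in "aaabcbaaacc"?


Searching for "ca" in "aaabcbaaacc"
Scanning each position:
  Position 0: "aa" => no
  Position 1: "aa" => no
  Position 2: "ab" => no
  Position 3: "bc" => no
  Position 4: "cb" => no
  Position 5: "ba" => no
  Position 6: "aa" => no
  Position 7: "aa" => no
  Position 8: "ac" => no
  Position 9: "cc" => no
Total occurrences: 0

0


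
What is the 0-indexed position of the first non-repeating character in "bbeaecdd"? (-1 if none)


Input: bbeaecdd
Character frequencies:
  'a': 1
  'b': 2
  'c': 1
  'd': 2
  'e': 2
Scanning left to right for freq == 1:
  Position 0 ('b'): freq=2, skip
  Position 1 ('b'): freq=2, skip
  Position 2 ('e'): freq=2, skip
  Position 3 ('a'): unique! => answer = 3

3


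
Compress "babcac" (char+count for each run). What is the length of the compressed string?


Input: babcac
Runs:
  'b' x 1 => "b1"
  'a' x 1 => "a1"
  'b' x 1 => "b1"
  'c' x 1 => "c1"
  'a' x 1 => "a1"
  'c' x 1 => "c1"
Compressed: "b1a1b1c1a1c1"
Compressed length: 12

12


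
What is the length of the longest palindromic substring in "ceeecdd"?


Input: "ceeecdd"
Checking substrings for palindromes:
  [0:5] "ceeec" (len 5) => palindrome
  [1:4] "eee" (len 3) => palindrome
  [1:3] "ee" (len 2) => palindrome
  [2:4] "ee" (len 2) => palindrome
  [5:7] "dd" (len 2) => palindrome
Longest palindromic substring: "ceeec" with length 5

5


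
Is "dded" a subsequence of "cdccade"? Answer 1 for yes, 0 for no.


Check if "dded" is a subsequence of "cdccade"
Greedy scan:
  Position 0 ('c'): no match needed
  Position 1 ('d'): matches sub[0] = 'd'
  Position 2 ('c'): no match needed
  Position 3 ('c'): no match needed
  Position 4 ('a'): no match needed
  Position 5 ('d'): matches sub[1] = 'd'
  Position 6 ('e'): matches sub[2] = 'e'
Only matched 3/4 characters => not a subsequence

0


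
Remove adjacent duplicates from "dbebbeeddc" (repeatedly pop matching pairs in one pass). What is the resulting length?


Input: dbebbeeddc
Stack-based adjacent duplicate removal:
  Read 'd': push. Stack: d
  Read 'b': push. Stack: db
  Read 'e': push. Stack: dbe
  Read 'b': push. Stack: dbeb
  Read 'b': matches stack top 'b' => pop. Stack: dbe
  Read 'e': matches stack top 'e' => pop. Stack: db
  Read 'e': push. Stack: dbe
  Read 'd': push. Stack: dbed
  Read 'd': matches stack top 'd' => pop. Stack: dbe
  Read 'c': push. Stack: dbec
Final stack: "dbec" (length 4)

4


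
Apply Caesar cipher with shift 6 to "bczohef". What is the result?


Caesar cipher: shift "bczohef" by 6
  'b' (pos 1) + 6 = pos 7 = 'h'
  'c' (pos 2) + 6 = pos 8 = 'i'
  'z' (pos 25) + 6 = pos 5 = 'f'
  'o' (pos 14) + 6 = pos 20 = 'u'
  'h' (pos 7) + 6 = pos 13 = 'n'
  'e' (pos 4) + 6 = pos 10 = 'k'
  'f' (pos 5) + 6 = pos 11 = 'l'
Result: hifunkl

hifunkl


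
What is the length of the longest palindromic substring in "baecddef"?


Input: "baecddef"
Checking substrings for palindromes:
  [4:6] "dd" (len 2) => palindrome
Longest palindromic substring: "dd" with length 2

2


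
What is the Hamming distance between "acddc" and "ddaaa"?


Comparing "acddc" and "ddaaa" position by position:
  Position 0: 'a' vs 'd' => differ
  Position 1: 'c' vs 'd' => differ
  Position 2: 'd' vs 'a' => differ
  Position 3: 'd' vs 'a' => differ
  Position 4: 'c' vs 'a' => differ
Total differences (Hamming distance): 5

5


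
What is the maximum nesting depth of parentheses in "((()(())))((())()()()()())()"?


Input: "((()(())))((())()()()()())()"
Tracking depth:
  Position 0 '(': depth becomes 1
  Position 1 '(': depth becomes 2
  Position 2 '(': depth becomes 3
  Position 3 ')': depth becomes 2
  Position 4 '(': depth becomes 3
  Position 5 '(': depth becomes 4
  Position 6 ')': depth becomes 3
  Position 7 ')': depth becomes 2
  Position 8 ')': depth becomes 1
  Position 9 ')': depth becomes 0
  Position 10 '(': depth becomes 1
  Position 11 '(': depth becomes 2
  Position 12 '(': depth becomes 3
  Position 13 ')': depth becomes 2
  Position 14 ')': depth becomes 1
  Position 15 '(': depth becomes 2
  Position 16 ')': depth becomes 1
  Position 17 '(': depth becomes 2
  Position 18 ')': depth becomes 1
  Position 19 '(': depth becomes 2
  Position 20 ')': depth becomes 1
  Position 21 '(': depth becomes 2
  Position 22 ')': depth becomes 1
  Position 23 '(': depth becomes 2
  Position 24 ')': depth becomes 1
  Position 25 ')': depth becomes 0
  Position 26 '(': depth becomes 1
  Position 27 ')': depth becomes 0
Maximum depth reached: 4

4


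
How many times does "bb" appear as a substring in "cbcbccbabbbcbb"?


Searching for "bb" in "cbcbccbabbbcbb"
Scanning each position:
  Position 0: "cb" => no
  Position 1: "bc" => no
  Position 2: "cb" => no
  Position 3: "bc" => no
  Position 4: "cc" => no
  Position 5: "cb" => no
  Position 6: "ba" => no
  Position 7: "ab" => no
  Position 8: "bb" => MATCH
  Position 9: "bb" => MATCH
  Position 10: "bc" => no
  Position 11: "cb" => no
  Position 12: "bb" => MATCH
Total occurrences: 3

3


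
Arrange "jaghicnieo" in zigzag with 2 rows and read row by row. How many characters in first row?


Zigzag "jaghicnieo" into 2 rows:
Placing characters:
  'j' => row 0
  'a' => row 1
  'g' => row 0
  'h' => row 1
  'i' => row 0
  'c' => row 1
  'n' => row 0
  'i' => row 1
  'e' => row 0
  'o' => row 1
Rows:
  Row 0: "jgine"
  Row 1: "ahcio"
First row length: 5

5


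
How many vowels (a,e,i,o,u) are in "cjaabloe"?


Input: cjaabloe
Checking each character:
  'c' at position 0: consonant
  'j' at position 1: consonant
  'a' at position 2: vowel (running total: 1)
  'a' at position 3: vowel (running total: 2)
  'b' at position 4: consonant
  'l' at position 5: consonant
  'o' at position 6: vowel (running total: 3)
  'e' at position 7: vowel (running total: 4)
Total vowels: 4

4


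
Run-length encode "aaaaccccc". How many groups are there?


Input: aaaaccccc
Scanning for consecutive runs:
  Group 1: 'a' x 4 (positions 0-3)
  Group 2: 'c' x 5 (positions 4-8)
Total groups: 2

2


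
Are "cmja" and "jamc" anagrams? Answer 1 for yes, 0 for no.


Strings: "cmja", "jamc"
Sorted first:  acjm
Sorted second: acjm
Sorted forms match => anagrams

1


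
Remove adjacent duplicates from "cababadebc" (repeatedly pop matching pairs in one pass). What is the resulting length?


Input: cababadebc
Stack-based adjacent duplicate removal:
  Read 'c': push. Stack: c
  Read 'a': push. Stack: ca
  Read 'b': push. Stack: cab
  Read 'a': push. Stack: caba
  Read 'b': push. Stack: cabab
  Read 'a': push. Stack: cababa
  Read 'd': push. Stack: cababad
  Read 'e': push. Stack: cababade
  Read 'b': push. Stack: cababadeb
  Read 'c': push. Stack: cababadebc
Final stack: "cababadebc" (length 10)

10


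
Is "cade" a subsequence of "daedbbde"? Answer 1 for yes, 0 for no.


Check if "cade" is a subsequence of "daedbbde"
Greedy scan:
  Position 0 ('d'): no match needed
  Position 1 ('a'): no match needed
  Position 2 ('e'): no match needed
  Position 3 ('d'): no match needed
  Position 4 ('b'): no match needed
  Position 5 ('b'): no match needed
  Position 6 ('d'): no match needed
  Position 7 ('e'): no match needed
Only matched 0/4 characters => not a subsequence

0


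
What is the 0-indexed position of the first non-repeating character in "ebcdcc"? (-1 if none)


Input: ebcdcc
Character frequencies:
  'b': 1
  'c': 3
  'd': 1
  'e': 1
Scanning left to right for freq == 1:
  Position 0 ('e'): unique! => answer = 0

0


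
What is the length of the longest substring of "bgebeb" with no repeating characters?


Input: "bgebeb"
Sliding window (track last position of each char):
  Position 0 ('b'): window [0,0] length 1 -- new best
  Position 1 ('g'): window [0,1] length 2 -- new best
  Position 2 ('e'): window [0,2] length 3 -- new best
  Position 3 ('b'): repeat (last at 0), move window start to 1
  Position 3 ('b'): window [1,3] length 3
  Position 4 ('e'): repeat (last at 2), move window start to 3
  Position 4 ('e'): window [3,4] length 2
  Position 5 ('b'): repeat (last at 3), move window start to 4
  Position 5 ('b'): window [4,5] length 2
Longest substring with no repeats: "bge" with length 3

3


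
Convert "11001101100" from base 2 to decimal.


Input: "11001101100" in base 2
Positional expansion:
  Digit '1' (value 1) x 2^10 = 1024
  Digit '1' (value 1) x 2^9 = 512
  Digit '0' (value 0) x 2^8 = 0
  Digit '0' (value 0) x 2^7 = 0
  Digit '1' (value 1) x 2^6 = 64
  Digit '1' (value 1) x 2^5 = 32
  Digit '0' (value 0) x 2^4 = 0
  Digit '1' (value 1) x 2^3 = 8
  Digit '1' (value 1) x 2^2 = 4
  Digit '0' (value 0) x 2^1 = 0
  Digit '0' (value 0) x 2^0 = 0
Sum = 1644

1644


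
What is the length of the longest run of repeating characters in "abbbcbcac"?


Input: "abbbcbcac"
Scanning for longest run:
  Position 1 ('b'): new char, reset run to 1
  Position 2 ('b'): continues run of 'b', length=2
  Position 3 ('b'): continues run of 'b', length=3
  Position 4 ('c'): new char, reset run to 1
  Position 5 ('b'): new char, reset run to 1
  Position 6 ('c'): new char, reset run to 1
  Position 7 ('a'): new char, reset run to 1
  Position 8 ('c'): new char, reset run to 1
Longest run: 'b' with length 3

3


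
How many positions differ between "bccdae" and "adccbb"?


Comparing "bccdae" and "adccbb" position by position:
  Position 0: 'b' vs 'a' => DIFFER
  Position 1: 'c' vs 'd' => DIFFER
  Position 2: 'c' vs 'c' => same
  Position 3: 'd' vs 'c' => DIFFER
  Position 4: 'a' vs 'b' => DIFFER
  Position 5: 'e' vs 'b' => DIFFER
Positions that differ: 5

5


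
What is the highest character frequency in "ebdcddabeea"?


Input: ebdcddabeea
Character counts:
  'a': 2
  'b': 2
  'c': 1
  'd': 3
  'e': 3
Maximum frequency: 3

3


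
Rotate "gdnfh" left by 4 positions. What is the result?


Input: "gdnfh", rotate left by 4
First 4 characters: "gdnf"
Remaining characters: "h"
Concatenate remaining + first: "h" + "gdnf" = "hgdnf"

hgdnf


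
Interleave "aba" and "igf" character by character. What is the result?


Interleaving "aba" and "igf":
  Position 0: 'a' from first, 'i' from second => "ai"
  Position 1: 'b' from first, 'g' from second => "bg"
  Position 2: 'a' from first, 'f' from second => "af"
Result: aibgaf

aibgaf


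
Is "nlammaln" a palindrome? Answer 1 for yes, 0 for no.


Input: nlammaln
Reversed: nlammaln
  Compare pos 0 ('n') with pos 7 ('n'): match
  Compare pos 1 ('l') with pos 6 ('l'): match
  Compare pos 2 ('a') with pos 5 ('a'): match
  Compare pos 3 ('m') with pos 4 ('m'): match
Result: palindrome

1


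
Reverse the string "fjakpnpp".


Input: fjakpnpp
Reading characters right to left:
  Position 7: 'p'
  Position 6: 'p'
  Position 5: 'n'
  Position 4: 'p'
  Position 3: 'k'
  Position 2: 'a'
  Position 1: 'j'
  Position 0: 'f'
Reversed: ppnpkajf

ppnpkajf


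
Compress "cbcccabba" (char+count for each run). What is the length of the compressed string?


Input: cbcccabba
Runs:
  'c' x 1 => "c1"
  'b' x 1 => "b1"
  'c' x 3 => "c3"
  'a' x 1 => "a1"
  'b' x 2 => "b2"
  'a' x 1 => "a1"
Compressed: "c1b1c3a1b2a1"
Compressed length: 12

12


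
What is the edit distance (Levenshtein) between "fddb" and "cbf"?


Computing edit distance: "fddb" -> "cbf"
DP table:
           c    b    f
      0    1    2    3
  f   1    1    2    2
  d   2    2    2    3
  d   3    3    3    3
  b   4    4    3    4
Edit distance = dp[4][3] = 4

4


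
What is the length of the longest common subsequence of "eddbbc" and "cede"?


LCS of "eddbbc" and "cede"
DP table:
           c    e    d    e
      0    0    0    0    0
  e   0    0    1    1    1
  d   0    0    1    2    2
  d   0    0    1    2    2
  b   0    0    1    2    2
  b   0    0    1    2    2
  c   0    1    1    2    2
LCS length = dp[6][4] = 2

2


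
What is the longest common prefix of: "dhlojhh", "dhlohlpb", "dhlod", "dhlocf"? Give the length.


Words: dhlojhh, dhlohlpb, dhlod, dhlocf
  Position 0: all 'd' => match
  Position 1: all 'h' => match
  Position 2: all 'l' => match
  Position 3: all 'o' => match
  Position 4: ('j', 'h', 'd', 'c') => mismatch, stop
LCP = "dhlo" (length 4)

4


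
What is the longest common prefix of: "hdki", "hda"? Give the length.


Words: hdki, hda
  Position 0: all 'h' => match
  Position 1: all 'd' => match
  Position 2: ('k', 'a') => mismatch, stop
LCP = "hd" (length 2)

2


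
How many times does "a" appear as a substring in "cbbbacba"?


Searching for "a" in "cbbbacba"
Scanning each position:
  Position 0: "c" => no
  Position 1: "b" => no
  Position 2: "b" => no
  Position 3: "b" => no
  Position 4: "a" => MATCH
  Position 5: "c" => no
  Position 6: "b" => no
  Position 7: "a" => MATCH
Total occurrences: 2

2


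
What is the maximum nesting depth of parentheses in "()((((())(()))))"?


Input: "()((((())(()))))"
Tracking depth:
  Position 0 '(': depth becomes 1
  Position 1 ')': depth becomes 0
  Position 2 '(': depth becomes 1
  Position 3 '(': depth becomes 2
  Position 4 '(': depth becomes 3
  Position 5 '(': depth becomes 4
  Position 6 '(': depth becomes 5
  Position 7 ')': depth becomes 4
  Position 8 ')': depth becomes 3
  Position 9 '(': depth becomes 4
  Position 10 '(': depth becomes 5
  Position 11 ')': depth becomes 4
  Position 12 ')': depth becomes 3
  Position 13 ')': depth becomes 2
  Position 14 ')': depth becomes 1
  Position 15 ')': depth becomes 0
Maximum depth reached: 5

5


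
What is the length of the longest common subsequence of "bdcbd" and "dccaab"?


LCS of "bdcbd" and "dccaab"
DP table:
           d    c    c    a    a    b
      0    0    0    0    0    0    0
  b   0    0    0    0    0    0    1
  d   0    1    1    1    1    1    1
  c   0    1    2    2    2    2    2
  b   0    1    2    2    2    2    3
  d   0    1    2    2    2    2    3
LCS length = dp[5][6] = 3

3


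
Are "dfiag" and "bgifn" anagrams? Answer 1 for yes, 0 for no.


Strings: "dfiag", "bgifn"
Sorted first:  adfgi
Sorted second: bfgin
Differ at position 0: 'a' vs 'b' => not anagrams

0
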